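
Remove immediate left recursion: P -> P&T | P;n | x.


Left-recursive alternatives: P&T, P;n; non-recursive: x
Introduce P': P -> xP', P' -> &TP' | ;nP' | ε


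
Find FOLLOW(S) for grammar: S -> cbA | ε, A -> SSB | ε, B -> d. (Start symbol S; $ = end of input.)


$ ∈ FOLLOW(S). For each A -> αBβ: add FIRST(β)\{ε} to FOLLOW(B); if β nullable, add FOLLOW(A).
FOLLOW(S) = {$, c, d}


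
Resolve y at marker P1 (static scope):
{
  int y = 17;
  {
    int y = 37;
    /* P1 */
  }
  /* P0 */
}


y declared in the same block as P1
y = 37


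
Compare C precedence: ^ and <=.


'<=' is relational (level 7); '^' is bitwise XOR (level 4)
Higher level binds tighter
'<=' has higher precedence than '^'


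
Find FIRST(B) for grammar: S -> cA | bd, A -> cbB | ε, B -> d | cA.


Per alternative of B: FIRST(d) = {d}; FIRST(cA) = {c}
FIRST(B) = {c, d}


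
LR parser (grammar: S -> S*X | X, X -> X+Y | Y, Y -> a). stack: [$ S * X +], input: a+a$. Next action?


no handle; shift 'a'
Action: shift


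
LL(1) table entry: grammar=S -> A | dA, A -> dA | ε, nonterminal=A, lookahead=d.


For [A, d]: 'd' ∈ FIRST(dA)
Entry: A -> dA


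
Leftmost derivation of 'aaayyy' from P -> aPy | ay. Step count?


Derivation: P => aPy => aaPyy => aaayyy
Steps: 3


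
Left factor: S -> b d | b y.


Common prefix: 'b'
Factored: S -> b S', S' -> d | y


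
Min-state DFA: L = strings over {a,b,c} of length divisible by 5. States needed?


Track length mod 5: states 0..4, accept at 0
Minimal DFA: 5 states


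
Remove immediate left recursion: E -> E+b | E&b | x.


Left-recursive alternatives: E+b, E&b; non-recursive: x
Introduce E': E -> xE', E' -> +bE' | &bE' | ε


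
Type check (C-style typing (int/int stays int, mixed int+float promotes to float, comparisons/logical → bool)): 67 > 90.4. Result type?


Operand types: int > float
Rule: comparison yields bool
Result type: bool


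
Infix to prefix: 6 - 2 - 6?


left-to-right (same/higher precedence on left): tree is (- (- 6 2) 6)
Prefix: - - 6 2 6


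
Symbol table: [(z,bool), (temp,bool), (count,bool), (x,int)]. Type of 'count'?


Lookup 'count' → type bool


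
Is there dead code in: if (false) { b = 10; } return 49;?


condition is constant false, so the whole block is unreachable
Dead: 'if (false) { b = 10; }'


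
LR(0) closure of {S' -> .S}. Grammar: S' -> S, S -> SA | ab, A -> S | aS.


Start: S' -> .S
For each item with dot before a nonterminal B, add B -> .γ for every B-production
Closure: [S' -> .S, S -> .SA, S -> .ab]


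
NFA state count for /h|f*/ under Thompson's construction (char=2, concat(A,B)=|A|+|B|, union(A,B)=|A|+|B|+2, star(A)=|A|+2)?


Syntax tree has 2 char leaf(s), 1 union(s), 1 star(s)
chars contribute 2×2 = 4; each union adds +2; each star adds +2
Total: 4 + 2 + 2 = 8 states


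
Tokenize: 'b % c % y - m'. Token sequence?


Scan left to right, longest-match per lexeme
Tokens: ID(b), OP(%), ID(c), OP(%), ID(y), OP(-), ID(m)


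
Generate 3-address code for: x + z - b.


Break into single-operator statements:
t1 = x + z
t2 = t1 - b


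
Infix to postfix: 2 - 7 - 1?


Left to right (same or higher precedence on left)
Postfix: 2 7 - 1 -


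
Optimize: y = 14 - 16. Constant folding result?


14 - 16 = -2 at compile time
Optimized: y = -2


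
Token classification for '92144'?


Pattern: digits only
Type: INTEGER_LITERAL


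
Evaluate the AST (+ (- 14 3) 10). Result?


Evaluate inner: (- 14 3) = 11
Evaluate root: (+ 11 10) = 21
Result: 21


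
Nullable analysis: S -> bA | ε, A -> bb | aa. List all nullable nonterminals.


A nonterminal is nullable iff some alternative derives ε (directly, or every symbol in it is nullable)
Nullable: {S}


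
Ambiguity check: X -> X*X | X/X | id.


'id*id/id' has two parse trees (no precedence encoded between * and /)
Ambiguous


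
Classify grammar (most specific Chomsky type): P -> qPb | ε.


Single nonterminal LHS, but q^n b^n is not regular
Classification: Type 2 (Context-Free)


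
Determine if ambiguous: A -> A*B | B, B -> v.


precedence layered via separate nonterminal B: deterministic
Unambiguous


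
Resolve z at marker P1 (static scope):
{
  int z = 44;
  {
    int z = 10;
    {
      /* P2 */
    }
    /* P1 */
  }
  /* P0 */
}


z declared in the same block as P1
z = 10


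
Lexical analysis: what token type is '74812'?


Pattern: digits only
Type: INTEGER_LITERAL


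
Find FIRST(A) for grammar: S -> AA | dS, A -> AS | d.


Per alternative of A: FIRST(AS) = {d}; FIRST(d) = {d}
FIRST(A) = {d}


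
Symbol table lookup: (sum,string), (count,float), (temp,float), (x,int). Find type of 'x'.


Lookup 'x' → type int


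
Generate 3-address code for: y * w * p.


Break into single-operator statements:
t1 = y * w
t2 = t1 * p


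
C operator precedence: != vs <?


'<' is relational (level 7); '!=' is equality (level 6)
Higher level binds tighter
'<' has higher precedence than '!='


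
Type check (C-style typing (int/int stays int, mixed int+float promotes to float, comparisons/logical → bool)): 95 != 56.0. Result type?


Operand types: int != float
Rule: comparison yields bool
Result type: bool


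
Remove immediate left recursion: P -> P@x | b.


Left-recursive alternatives: P@x; non-recursive: b
Introduce P': P -> bP', P' -> @xP' | ε


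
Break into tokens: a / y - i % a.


Scan left to right, longest-match per lexeme
Tokens: ID(a), OP(/), ID(y), OP(-), ID(i), OP(%), ID(a)


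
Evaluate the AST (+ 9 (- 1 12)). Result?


Evaluate inner: (- 1 12) = -11
Evaluate root: (+ 9 -11) = -2
Result: -2


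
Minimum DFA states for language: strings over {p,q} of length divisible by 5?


Track length mod 5: states 0..4, accept at 0
Minimal DFA: 5 states


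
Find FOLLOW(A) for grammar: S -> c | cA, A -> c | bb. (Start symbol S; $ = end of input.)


$ ∈ FOLLOW(S). For each A -> αBβ: add FIRST(β)\{ε} to FOLLOW(B); if β nullable, add FOLLOW(A).
FOLLOW(A) = {$}


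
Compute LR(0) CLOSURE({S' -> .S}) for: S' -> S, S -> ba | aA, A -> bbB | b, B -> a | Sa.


Start: S' -> .S
For each item with dot before a nonterminal B, add B -> .γ for every B-production
Closure: [S' -> .S, S -> .ba, S -> .aA]


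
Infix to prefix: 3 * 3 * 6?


left-to-right (same/higher precedence on left): tree is (* (* 3 3) 6)
Prefix: * * 3 3 6


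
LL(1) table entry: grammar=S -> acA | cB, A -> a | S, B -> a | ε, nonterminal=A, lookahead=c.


For [A, c]: 'c' ∈ FIRST(S)
Entry: A -> S


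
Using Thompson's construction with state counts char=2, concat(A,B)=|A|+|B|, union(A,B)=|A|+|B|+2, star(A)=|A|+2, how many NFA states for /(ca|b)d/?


Syntax tree has 4 char leaf(s), 1 union(s), 0 star(s)
chars contribute 4×2 = 8; each union adds +2; each star adds +2
Total: 8 + 2 + 0 = 10 states


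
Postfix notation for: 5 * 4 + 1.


Left to right (same or higher precedence on left)
Postfix: 5 4 * 1 +


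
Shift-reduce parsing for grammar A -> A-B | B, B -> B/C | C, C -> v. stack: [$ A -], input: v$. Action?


no handle ('A-' is not any RHS); shift 'v'
Action: shift


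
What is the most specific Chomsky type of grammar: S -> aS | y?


Right-linear: every RHS is a terminal or a terminal followed by one nonterminal
Classification: Type 3 (Regular)


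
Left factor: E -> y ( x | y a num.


Common prefix: 'y'
Factored: E -> y E', E' -> ( x | a num


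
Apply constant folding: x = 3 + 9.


3 + 9 = 12 at compile time
Optimized: x = 12


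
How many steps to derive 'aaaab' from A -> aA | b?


Derivation: A => aA => aaA => aaaA => aaaaA => aaaab
Steps: 5


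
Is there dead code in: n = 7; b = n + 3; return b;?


n is read by b's definition; b is returned
No dead code


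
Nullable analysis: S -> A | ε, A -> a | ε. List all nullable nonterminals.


A nonterminal is nullable iff some alternative derives ε (directly, or every symbol in it is nullable)
Nullable: {A, S}


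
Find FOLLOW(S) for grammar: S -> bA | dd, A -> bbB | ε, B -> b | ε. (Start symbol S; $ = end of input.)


$ ∈ FOLLOW(S). For each A -> αBβ: add FIRST(β)\{ε} to FOLLOW(B); if β nullable, add FOLLOW(A).
FOLLOW(S) = {$}


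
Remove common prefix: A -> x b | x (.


Common prefix: 'x'
Factored: A -> x A', A' -> b | (


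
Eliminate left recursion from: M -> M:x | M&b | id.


Left-recursive alternatives: M:x, M&b; non-recursive: id
Introduce M': M -> idM', M' -> :xM' | &bM' | ε


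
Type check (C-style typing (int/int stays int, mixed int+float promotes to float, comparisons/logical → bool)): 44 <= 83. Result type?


Operand types: int <= int
Rule: comparison yields bool
Result type: bool


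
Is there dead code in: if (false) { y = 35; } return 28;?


condition is constant false, so the whole block is unreachable
Dead: 'if (false) { y = 35; }'


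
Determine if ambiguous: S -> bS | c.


right-linear, alternatives start with distinct terminals 'b' vs 'c': unique leftmost derivation
Unambiguous


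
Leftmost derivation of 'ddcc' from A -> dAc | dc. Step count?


Derivation: A => dAc => ddcc
Steps: 2


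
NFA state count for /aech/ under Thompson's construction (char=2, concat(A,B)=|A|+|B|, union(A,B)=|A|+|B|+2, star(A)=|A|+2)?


Syntax tree has 4 char leaf(s), 0 union(s), 0 star(s)
chars contribute 4×2 = 8; each union adds +2; each star adds +2
Total: 8 + 0 + 0 = 8 states


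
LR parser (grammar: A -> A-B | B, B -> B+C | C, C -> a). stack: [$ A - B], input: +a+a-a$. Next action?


'+' can extend B; shift to build B -> B+C
Action: shift


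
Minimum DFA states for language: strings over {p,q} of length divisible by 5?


Track length mod 5: states 0..4, accept at 0
Minimal DFA: 5 states


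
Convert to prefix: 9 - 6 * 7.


'*' binds tighter: tree is (- 9 (* 6 7))
Prefix: - 9 * 6 7


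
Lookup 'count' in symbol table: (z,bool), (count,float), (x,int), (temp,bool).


Lookup 'count' → type float


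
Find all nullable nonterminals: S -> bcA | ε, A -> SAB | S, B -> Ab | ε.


A nonterminal is nullable iff some alternative derives ε (directly, or every symbol in it is nullable)
Nullable: {A, B, S}


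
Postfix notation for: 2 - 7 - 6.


Left to right (same or higher precedence on left)
Postfix: 2 7 - 6 -


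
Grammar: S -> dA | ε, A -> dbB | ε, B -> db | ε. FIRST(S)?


Per alternative of S: FIRST(dA) = {d}; FIRST(ε) = {ε}
FIRST(S) = {d, ε}


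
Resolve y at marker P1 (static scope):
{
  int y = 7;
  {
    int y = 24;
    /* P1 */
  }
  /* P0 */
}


y declared in the same block as P1
y = 24


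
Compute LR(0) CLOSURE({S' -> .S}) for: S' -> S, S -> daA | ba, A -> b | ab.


Start: S' -> .S
For each item with dot before a nonterminal B, add B -> .γ for every B-production
Closure: [S' -> .S, S -> .daA, S -> .ba]


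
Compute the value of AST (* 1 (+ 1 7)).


Evaluate inner: (+ 1 7) = 8
Evaluate root: (* 1 8) = 8
Result: 8


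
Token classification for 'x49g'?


Pattern: letter/underscore followed by alphanumerics, not a keyword
Type: IDENTIFIER


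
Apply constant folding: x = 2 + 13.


2 + 13 = 15 at compile time
Optimized: x = 15


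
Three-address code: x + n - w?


Break into single-operator statements:
t1 = x + n
t2 = t1 - w


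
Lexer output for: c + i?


Scan left to right, longest-match per lexeme
Tokens: ID(c), OP(+), ID(i)


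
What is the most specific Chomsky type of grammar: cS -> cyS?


LHS has context (more than one symbol) and |LHS| ≤ |RHS|
Classification: Type 1 (Context-Sensitive)


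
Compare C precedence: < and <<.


'<<' is shift (level 8); '<' is relational (level 7)
Higher level binds tighter
'<<' has higher precedence than '<'


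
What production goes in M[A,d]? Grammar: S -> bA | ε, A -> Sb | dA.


For [A, d]: 'd' ∈ FIRST(dA)
Entry: A -> dA


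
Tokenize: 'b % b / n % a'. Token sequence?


Scan left to right, longest-match per lexeme
Tokens: ID(b), OP(%), ID(b), OP(/), ID(n), OP(%), ID(a)


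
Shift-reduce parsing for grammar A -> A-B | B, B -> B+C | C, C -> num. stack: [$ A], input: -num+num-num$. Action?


shift '-' to continue A -> A-B
Action: shift


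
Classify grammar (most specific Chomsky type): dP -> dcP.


LHS has context (more than one symbol) and |LHS| ≤ |RHS|
Classification: Type 1 (Context-Sensitive)


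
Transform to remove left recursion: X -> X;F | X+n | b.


Left-recursive alternatives: X;F, X+n; non-recursive: b
Introduce X': X -> bX', X' -> ;FX' | +nX' | ε


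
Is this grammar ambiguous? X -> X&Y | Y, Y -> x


precedence layered via separate nonterminal Y: deterministic
Unambiguous


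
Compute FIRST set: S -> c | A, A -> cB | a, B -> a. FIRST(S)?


Per alternative of S: FIRST(c) = {c}; FIRST(A) = {a, c}
FIRST(S) = {a, c}


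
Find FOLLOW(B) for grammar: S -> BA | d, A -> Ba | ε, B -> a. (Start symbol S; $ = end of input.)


$ ∈ FOLLOW(S). For each A -> αBβ: add FIRST(β)\{ε} to FOLLOW(B); if β nullable, add FOLLOW(A).
FOLLOW(B) = {$, a}


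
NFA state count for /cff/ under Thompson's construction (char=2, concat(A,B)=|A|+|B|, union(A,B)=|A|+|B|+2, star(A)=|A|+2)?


Syntax tree has 3 char leaf(s), 0 union(s), 0 star(s)
chars contribute 3×2 = 6; each union adds +2; each star adds +2
Total: 6 + 0 + 0 = 6 states


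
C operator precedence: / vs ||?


'/' is multiplicative (level 10); '||' is logical OR (level 1)
Higher level binds tighter
'/' has higher precedence than '||'


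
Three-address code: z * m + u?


Break into single-operator statements:
t1 = z * m
t2 = t1 + u


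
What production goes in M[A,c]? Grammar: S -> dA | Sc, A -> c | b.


For [A, c]: 'c' ∈ FIRST(c)
Entry: A -> c


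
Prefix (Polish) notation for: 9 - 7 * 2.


'*' binds tighter: tree is (- 9 (* 7 2))
Prefix: - 9 * 7 2


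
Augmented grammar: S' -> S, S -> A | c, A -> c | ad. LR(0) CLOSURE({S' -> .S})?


Start: S' -> .S
For each item with dot before a nonterminal B, add B -> .γ for every B-production
Closure: [S' -> .S, S -> .A, S -> .c, A -> .c, A -> .ad]


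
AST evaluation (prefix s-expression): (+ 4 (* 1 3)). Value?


Evaluate inner: (* 1 3) = 3
Evaluate root: (+ 4 3) = 7
Result: 7


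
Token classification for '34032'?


Pattern: digits only
Type: INTEGER_LITERAL


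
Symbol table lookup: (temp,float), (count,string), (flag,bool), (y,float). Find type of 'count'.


Lookup 'count' → type string


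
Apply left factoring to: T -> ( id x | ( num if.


Common prefix: '('
Factored: T -> ( T', T' -> id x | num if


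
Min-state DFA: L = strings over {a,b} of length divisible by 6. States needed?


Track length mod 6: states 0..5, accept at 0
Minimal DFA: 6 states


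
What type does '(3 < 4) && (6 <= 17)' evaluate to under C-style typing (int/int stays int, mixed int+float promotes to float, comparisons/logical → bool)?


Operand types: bool && bool
Rule: logical operators take bool operands and yield bool
Result type: bool


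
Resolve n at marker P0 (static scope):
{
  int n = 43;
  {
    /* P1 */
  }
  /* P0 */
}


n declared in the same block as P0
n = 43


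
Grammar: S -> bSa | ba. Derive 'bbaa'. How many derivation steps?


Derivation: S => bSa => bbaa
Steps: 2


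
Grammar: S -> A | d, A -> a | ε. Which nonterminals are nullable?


A nonterminal is nullable iff some alternative derives ε (directly, or every symbol in it is nullable)
Nullable: {A, S}


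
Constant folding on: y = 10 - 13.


10 - 13 = -3 at compile time
Optimized: y = -3


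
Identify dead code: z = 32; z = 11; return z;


first assignment to z is overwritten before any read
Dead: 'z = 32'


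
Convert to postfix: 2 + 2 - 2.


Left to right (same or higher precedence on left)
Postfix: 2 2 + 2 -


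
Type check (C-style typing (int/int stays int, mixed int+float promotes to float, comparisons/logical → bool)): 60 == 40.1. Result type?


Operand types: int == float
Rule: comparison yields bool
Result type: bool


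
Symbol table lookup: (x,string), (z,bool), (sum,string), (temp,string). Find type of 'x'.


Lookup 'x' → type string


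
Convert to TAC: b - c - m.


Break into single-operator statements:
t1 = b - c
t2 = t1 - m


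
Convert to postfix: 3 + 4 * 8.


* has higher precedence, evaluate 4*8 first
Postfix: 3 4 8 * +


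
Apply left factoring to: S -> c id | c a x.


Common prefix: 'c'
Factored: S -> c S', S' -> id | a x


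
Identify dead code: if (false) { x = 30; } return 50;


condition is constant false, so the whole block is unreachable
Dead: 'if (false) { x = 30; }'


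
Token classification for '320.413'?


Pattern: digits with a decimal point
Type: FLOAT_LITERAL


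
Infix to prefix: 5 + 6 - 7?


left-to-right (same/higher precedence on left): tree is (- (+ 5 6) 7)
Prefix: - + 5 6 7


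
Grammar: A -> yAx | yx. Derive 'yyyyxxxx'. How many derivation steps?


Derivation: A => yAx => yyAxx => yyyAxxx => yyyyxxxx
Steps: 4


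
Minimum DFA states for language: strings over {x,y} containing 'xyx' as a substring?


KMP-style automaton: 3 progress states + 1 absorbing accept = 4
Minimal DFA: 4 states


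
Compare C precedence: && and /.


'/' is multiplicative (level 10); '&&' is logical AND (level 2)
Higher level binds tighter
'/' has higher precedence than '&&'


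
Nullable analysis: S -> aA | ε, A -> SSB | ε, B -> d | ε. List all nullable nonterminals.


A nonterminal is nullable iff some alternative derives ε (directly, or every symbol in it is nullable)
Nullable: {A, B, S}


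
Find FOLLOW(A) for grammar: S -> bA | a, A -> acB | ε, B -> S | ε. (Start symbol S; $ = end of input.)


$ ∈ FOLLOW(S). For each A -> αBβ: add FIRST(β)\{ε} to FOLLOW(B); if β nullable, add FOLLOW(A).
FOLLOW(A) = {$}


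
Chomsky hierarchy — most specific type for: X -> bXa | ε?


Single nonterminal LHS, but b^n a^n is not regular
Classification: Type 2 (Context-Free)


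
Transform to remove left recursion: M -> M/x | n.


Left-recursive alternatives: M/x; non-recursive: n
Introduce M': M -> nM', M' -> /xM' | ε


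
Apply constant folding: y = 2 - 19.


2 - 19 = -17 at compile time
Optimized: y = -17


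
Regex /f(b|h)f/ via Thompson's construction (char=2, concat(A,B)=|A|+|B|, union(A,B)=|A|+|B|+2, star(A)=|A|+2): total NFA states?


Syntax tree has 4 char leaf(s), 1 union(s), 0 star(s)
chars contribute 4×2 = 8; each union adds +2; each star adds +2
Total: 8 + 2 + 0 = 10 states


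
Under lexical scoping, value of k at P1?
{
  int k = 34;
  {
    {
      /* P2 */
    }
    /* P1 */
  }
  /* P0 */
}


P1's block does not declare k; resolves to the enclosing declaration at depth 0
k = 34


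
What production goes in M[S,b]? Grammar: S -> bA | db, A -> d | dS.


For [S, b]: 'b' ∈ FIRST(bA)
Entry: S -> bA


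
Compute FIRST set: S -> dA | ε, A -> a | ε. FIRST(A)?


Per alternative of A: FIRST(a) = {a}; FIRST(ε) = {ε}
FIRST(A) = {a, ε}


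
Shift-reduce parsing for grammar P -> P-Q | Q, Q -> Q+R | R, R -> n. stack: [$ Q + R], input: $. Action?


handle 'Q+R' on top
Action: reduce (Q -> Q+R)


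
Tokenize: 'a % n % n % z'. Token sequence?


Scan left to right, longest-match per lexeme
Tokens: ID(a), OP(%), ID(n), OP(%), ID(n), OP(%), ID(z)


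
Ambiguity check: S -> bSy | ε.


balanced b^n…y^n: each string has a unique parse
Unambiguous


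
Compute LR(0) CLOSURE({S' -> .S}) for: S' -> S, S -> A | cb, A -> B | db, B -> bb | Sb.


Start: S' -> .S
For each item with dot before a nonterminal B, add B -> .γ for every B-production
Closure: [S' -> .S, S -> .A, S -> .cb, A -> .B, A -> .db, B -> .bb, B -> .Sb]


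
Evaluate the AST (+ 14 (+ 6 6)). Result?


Evaluate inner: (+ 6 6) = 12
Evaluate root: (+ 14 12) = 26
Result: 26


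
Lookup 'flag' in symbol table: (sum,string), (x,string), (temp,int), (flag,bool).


Lookup 'flag' → type bool


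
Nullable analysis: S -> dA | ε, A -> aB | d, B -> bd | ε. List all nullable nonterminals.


A nonterminal is nullable iff some alternative derives ε (directly, or every symbol in it is nullable)
Nullable: {B, S}


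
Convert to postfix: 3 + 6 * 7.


* has higher precedence, evaluate 6*7 first
Postfix: 3 6 7 * +


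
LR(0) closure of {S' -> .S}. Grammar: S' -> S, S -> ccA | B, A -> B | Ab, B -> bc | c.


Start: S' -> .S
For each item with dot before a nonterminal B, add B -> .γ for every B-production
Closure: [S' -> .S, S -> .ccA, S -> .B, B -> .bc, B -> .c]


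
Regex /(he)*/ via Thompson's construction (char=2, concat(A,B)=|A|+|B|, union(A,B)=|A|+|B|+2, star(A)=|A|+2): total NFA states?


Syntax tree has 2 char leaf(s), 0 union(s), 1 star(s)
chars contribute 2×2 = 4; each union adds +2; each star adds +2
Total: 4 + 0 + 2 = 6 states


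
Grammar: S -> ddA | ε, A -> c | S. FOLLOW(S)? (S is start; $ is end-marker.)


$ ∈ FOLLOW(S). For each A -> αBβ: add FIRST(β)\{ε} to FOLLOW(B); if β nullable, add FOLLOW(A).
FOLLOW(S) = {$}


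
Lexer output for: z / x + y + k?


Scan left to right, longest-match per lexeme
Tokens: ID(z), OP(/), ID(x), OP(+), ID(y), OP(+), ID(k)


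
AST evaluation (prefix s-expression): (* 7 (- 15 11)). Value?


Evaluate inner: (- 15 11) = 4
Evaluate root: (* 7 4) = 28
Result: 28


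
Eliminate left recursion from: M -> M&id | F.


Left-recursive alternatives: M&id; non-recursive: F
Introduce M': M -> FM', M' -> &idM' | ε


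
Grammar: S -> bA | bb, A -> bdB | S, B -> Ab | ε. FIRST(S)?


Per alternative of S: FIRST(bA) = {b}; FIRST(bb) = {b}
FIRST(S) = {b}


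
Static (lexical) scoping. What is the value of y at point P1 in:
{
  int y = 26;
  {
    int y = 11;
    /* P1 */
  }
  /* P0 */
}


y declared in the same block as P1
y = 11


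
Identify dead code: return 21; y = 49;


statement follows a return and is unreachable
Dead: 'y = 49'


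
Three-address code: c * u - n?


Break into single-operator statements:
t1 = c * u
t2 = t1 - n


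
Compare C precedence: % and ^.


'%' is multiplicative (level 10); '^' is bitwise XOR (level 4)
Higher level binds tighter
'%' has higher precedence than '^'


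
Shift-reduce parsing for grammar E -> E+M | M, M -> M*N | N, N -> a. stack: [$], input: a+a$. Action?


no handle on stack; shift 'a'
Action: shift


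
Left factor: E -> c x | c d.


Common prefix: 'c'
Factored: E -> c E', E' -> x | d


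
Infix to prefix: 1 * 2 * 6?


left-to-right (same/higher precedence on left): tree is (* (* 1 2) 6)
Prefix: * * 1 2 6


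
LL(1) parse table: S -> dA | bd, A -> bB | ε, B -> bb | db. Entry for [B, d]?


For [B, d]: 'd' ∈ FIRST(db)
Entry: B -> db


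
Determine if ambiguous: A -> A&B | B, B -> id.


precedence layered via separate nonterminal B: deterministic
Unambiguous


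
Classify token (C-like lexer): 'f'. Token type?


Pattern: letter/underscore followed by alphanumerics, not a keyword
Type: IDENTIFIER


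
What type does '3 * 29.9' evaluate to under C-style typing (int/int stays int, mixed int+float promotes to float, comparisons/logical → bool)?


Operand types: int * float
Rule: mixed int/float promotes to float; int/int stays int
Result type: float


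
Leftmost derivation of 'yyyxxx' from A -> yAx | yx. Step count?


Derivation: A => yAx => yyAxx => yyyxxx
Steps: 3


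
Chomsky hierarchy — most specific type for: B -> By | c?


Left-linear: every RHS is a terminal or one nonterminal followed by a terminal
Classification: Type 3 (Regular)


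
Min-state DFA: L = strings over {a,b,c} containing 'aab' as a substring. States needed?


KMP-style automaton: 3 progress states + 1 absorbing accept = 4
Minimal DFA: 4 states


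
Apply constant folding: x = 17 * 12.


17 * 12 = 204 at compile time
Optimized: x = 204


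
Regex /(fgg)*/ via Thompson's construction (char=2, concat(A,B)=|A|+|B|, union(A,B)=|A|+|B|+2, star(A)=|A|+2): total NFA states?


Syntax tree has 3 char leaf(s), 0 union(s), 1 star(s)
chars contribute 3×2 = 6; each union adds +2; each star adds +2
Total: 6 + 0 + 2 = 8 states


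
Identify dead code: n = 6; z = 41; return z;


n is assigned but never read
Dead: 'n = 6'


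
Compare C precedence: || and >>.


'>>' is shift (level 8); '||' is logical OR (level 1)
Higher level binds tighter
'>>' has higher precedence than '||'


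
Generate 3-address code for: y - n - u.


Break into single-operator statements:
t1 = y - n
t2 = t1 - u


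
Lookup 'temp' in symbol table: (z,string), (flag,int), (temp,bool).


Lookup 'temp' → type bool


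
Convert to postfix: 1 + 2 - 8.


Left to right (same or higher precedence on left)
Postfix: 1 2 + 8 -


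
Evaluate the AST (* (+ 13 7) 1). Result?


Evaluate inner: (+ 13 7) = 20
Evaluate root: (* 20 1) = 20
Result: 20


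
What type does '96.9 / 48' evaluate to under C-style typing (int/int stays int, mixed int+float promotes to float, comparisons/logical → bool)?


Operand types: float / int
Rule: mixed int/float promotes to float; int/int stays int
Result type: float


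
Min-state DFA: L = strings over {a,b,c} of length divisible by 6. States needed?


Track length mod 6: states 0..5, accept at 0
Minimal DFA: 6 states


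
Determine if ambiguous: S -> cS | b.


right-linear, alternatives start with distinct terminals 'c' vs 'b': unique leftmost derivation
Unambiguous


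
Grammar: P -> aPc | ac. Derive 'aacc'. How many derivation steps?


Derivation: P => aPc => aacc
Steps: 2


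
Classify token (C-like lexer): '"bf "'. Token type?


Pattern: double-quoted sequence
Type: STRING_LITERAL


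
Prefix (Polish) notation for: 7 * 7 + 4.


left-to-right (same/higher precedence on left): tree is (+ (* 7 7) 4)
Prefix: + * 7 7 4


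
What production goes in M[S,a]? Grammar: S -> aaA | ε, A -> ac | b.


For [S, a]: 'a' ∈ FIRST(aaA)
Entry: S -> aaA


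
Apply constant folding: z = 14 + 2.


14 + 2 = 16 at compile time
Optimized: z = 16


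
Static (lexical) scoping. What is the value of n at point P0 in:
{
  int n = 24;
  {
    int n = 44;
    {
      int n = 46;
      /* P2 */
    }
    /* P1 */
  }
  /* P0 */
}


n declared in the same block as P0
n = 24


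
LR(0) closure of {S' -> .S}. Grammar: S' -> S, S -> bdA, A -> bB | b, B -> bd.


Start: S' -> .S
For each item with dot before a nonterminal B, add B -> .γ for every B-production
Closure: [S' -> .S, S -> .bdA]


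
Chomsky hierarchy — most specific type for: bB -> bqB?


LHS has context (more than one symbol) and |LHS| ≤ |RHS|
Classification: Type 1 (Context-Sensitive)


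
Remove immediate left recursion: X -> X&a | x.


Left-recursive alternatives: X&a; non-recursive: x
Introduce X': X -> xX', X' -> &aX' | ε


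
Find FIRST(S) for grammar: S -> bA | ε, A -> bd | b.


Per alternative of S: FIRST(bA) = {b}; FIRST(ε) = {ε}
FIRST(S) = {b, ε}


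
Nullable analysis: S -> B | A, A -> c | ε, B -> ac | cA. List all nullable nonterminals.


A nonterminal is nullable iff some alternative derives ε (directly, or every symbol in it is nullable)
Nullable: {A, S}


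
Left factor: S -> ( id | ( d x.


Common prefix: '('
Factored: S -> ( S', S' -> id | d x


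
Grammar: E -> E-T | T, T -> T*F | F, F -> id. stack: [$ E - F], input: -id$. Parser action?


'F' (not preceded by T*) is the handle for T -> F
Action: reduce (T -> F)


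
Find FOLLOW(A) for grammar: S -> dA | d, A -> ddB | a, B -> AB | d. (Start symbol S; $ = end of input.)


$ ∈ FOLLOW(S). For each A -> αBβ: add FIRST(β)\{ε} to FOLLOW(B); if β nullable, add FOLLOW(A).
FOLLOW(A) = {$, a, d}


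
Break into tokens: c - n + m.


Scan left to right, longest-match per lexeme
Tokens: ID(c), OP(-), ID(n), OP(+), ID(m)


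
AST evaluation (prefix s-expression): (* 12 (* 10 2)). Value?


Evaluate inner: (* 10 2) = 20
Evaluate root: (* 12 20) = 240
Result: 240


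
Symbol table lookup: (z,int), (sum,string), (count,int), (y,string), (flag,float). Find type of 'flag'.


Lookup 'flag' → type float


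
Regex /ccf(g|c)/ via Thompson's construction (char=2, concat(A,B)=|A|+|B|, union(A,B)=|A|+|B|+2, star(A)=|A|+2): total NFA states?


Syntax tree has 5 char leaf(s), 1 union(s), 0 star(s)
chars contribute 5×2 = 10; each union adds +2; each star adds +2
Total: 10 + 2 + 0 = 12 states


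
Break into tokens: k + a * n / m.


Scan left to right, longest-match per lexeme
Tokens: ID(k), OP(+), ID(a), OP(*), ID(n), OP(/), ID(m)


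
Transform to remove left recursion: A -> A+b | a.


Left-recursive alternatives: A+b; non-recursive: a
Introduce A': A -> aA', A' -> +bA' | ε


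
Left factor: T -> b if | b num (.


Common prefix: 'b'
Factored: T -> b T', T' -> if | num (


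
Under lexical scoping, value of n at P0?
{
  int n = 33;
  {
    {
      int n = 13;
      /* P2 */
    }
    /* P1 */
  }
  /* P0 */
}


n declared in the same block as P0
n = 33


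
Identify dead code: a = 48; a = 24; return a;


first assignment to a is overwritten before any read
Dead: 'a = 48'


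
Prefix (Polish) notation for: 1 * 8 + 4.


left-to-right (same/higher precedence on left): tree is (+ (* 1 8) 4)
Prefix: + * 1 8 4


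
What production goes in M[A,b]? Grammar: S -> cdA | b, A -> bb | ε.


For [A, b]: 'b' ∈ FIRST(bb)
Entry: A -> bb


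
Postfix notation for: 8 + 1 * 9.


* has higher precedence, evaluate 1*9 first
Postfix: 8 1 9 * +


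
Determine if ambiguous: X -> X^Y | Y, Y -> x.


precedence layered via separate nonterminal Y: deterministic
Unambiguous


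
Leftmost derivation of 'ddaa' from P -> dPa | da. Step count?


Derivation: P => dPa => ddaa
Steps: 2


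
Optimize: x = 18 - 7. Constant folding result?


18 - 7 = 11 at compile time
Optimized: x = 11


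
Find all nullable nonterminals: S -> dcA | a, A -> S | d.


A nonterminal is nullable iff some alternative derives ε (directly, or every symbol in it is nullable)
Nullable: {}


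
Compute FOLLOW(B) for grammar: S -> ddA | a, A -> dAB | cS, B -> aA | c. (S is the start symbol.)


$ ∈ FOLLOW(S). For each A -> αBβ: add FIRST(β)\{ε} to FOLLOW(B); if β nullable, add FOLLOW(A).
FOLLOW(B) = {$, a, c}


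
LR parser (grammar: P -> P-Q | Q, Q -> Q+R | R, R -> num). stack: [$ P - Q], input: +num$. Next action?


'+' can extend Q; shift to build Q -> Q+R
Action: shift


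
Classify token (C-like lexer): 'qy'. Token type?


Pattern: letter/underscore followed by alphanumerics, not a keyword
Type: IDENTIFIER


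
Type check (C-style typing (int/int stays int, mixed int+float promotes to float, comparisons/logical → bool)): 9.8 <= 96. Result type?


Operand types: float <= int
Rule: comparison yields bool
Result type: bool


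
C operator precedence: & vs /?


'/' is multiplicative (level 10); '&' is bitwise AND (level 5)
Higher level binds tighter
'/' has higher precedence than '&'


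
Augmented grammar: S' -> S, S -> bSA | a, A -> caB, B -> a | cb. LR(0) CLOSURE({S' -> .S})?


Start: S' -> .S
For each item with dot before a nonterminal B, add B -> .γ for every B-production
Closure: [S' -> .S, S -> .bSA, S -> .a]


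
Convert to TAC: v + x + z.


Break into single-operator statements:
t1 = v + x
t2 = t1 + z


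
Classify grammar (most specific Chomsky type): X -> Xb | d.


Left-linear: every RHS is a terminal or one nonterminal followed by a terminal
Classification: Type 3 (Regular)


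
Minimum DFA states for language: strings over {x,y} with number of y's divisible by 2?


Track (count of y) mod 2: states 0..1, accept at 0
Minimal DFA: 2 states


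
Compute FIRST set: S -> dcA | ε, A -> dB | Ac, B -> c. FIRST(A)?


Per alternative of A: FIRST(dB) = {d}; FIRST(Ac) = {d}
FIRST(A) = {d}


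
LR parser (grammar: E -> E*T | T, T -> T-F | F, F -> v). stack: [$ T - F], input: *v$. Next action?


handle 'T-F' on top
Action: reduce (T -> T-F)


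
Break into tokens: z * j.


Scan left to right, longest-match per lexeme
Tokens: ID(z), OP(*), ID(j)


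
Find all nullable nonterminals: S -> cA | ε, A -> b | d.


A nonterminal is nullable iff some alternative derives ε (directly, or every symbol in it is nullable)
Nullable: {S}


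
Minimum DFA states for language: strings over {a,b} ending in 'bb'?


Track the longest suffix of input matching a prefix of 'bb': 3 classes (prefixes of length 0..2)
Minimal DFA: 3 states


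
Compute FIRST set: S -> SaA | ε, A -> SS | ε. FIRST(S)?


Per alternative of S: FIRST(SaA) = {a}; FIRST(ε) = {ε}
FIRST(S) = {a, ε}


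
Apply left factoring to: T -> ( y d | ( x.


Common prefix: '('
Factored: T -> ( T', T' -> y d | x


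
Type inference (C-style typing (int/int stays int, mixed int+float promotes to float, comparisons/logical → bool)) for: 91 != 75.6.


Operand types: int != float
Rule: comparison yields bool
Result type: bool


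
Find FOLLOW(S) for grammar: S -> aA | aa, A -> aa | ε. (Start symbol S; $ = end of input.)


$ ∈ FOLLOW(S). For each A -> αBβ: add FIRST(β)\{ε} to FOLLOW(B); if β nullable, add FOLLOW(A).
FOLLOW(S) = {$}


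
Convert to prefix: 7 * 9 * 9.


left-to-right (same/higher precedence on left): tree is (* (* 7 9) 9)
Prefix: * * 7 9 9


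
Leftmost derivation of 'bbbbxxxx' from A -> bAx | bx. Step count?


Derivation: A => bAx => bbAxx => bbbAxxx => bbbbxxxx
Steps: 4


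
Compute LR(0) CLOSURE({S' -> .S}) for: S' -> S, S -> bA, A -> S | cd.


Start: S' -> .S
For each item with dot before a nonterminal B, add B -> .γ for every B-production
Closure: [S' -> .S, S -> .bA]


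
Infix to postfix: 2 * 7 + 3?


Left to right (same or higher precedence on left)
Postfix: 2 7 * 3 +


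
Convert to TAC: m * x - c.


Break into single-operator statements:
t1 = m * x
t2 = t1 - c


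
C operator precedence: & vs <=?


'<=' is relational (level 7); '&' is bitwise AND (level 5)
Higher level binds tighter
'<=' has higher precedence than '&'


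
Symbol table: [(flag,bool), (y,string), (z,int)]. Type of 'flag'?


Lookup 'flag' → type bool


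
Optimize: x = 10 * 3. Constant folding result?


10 * 3 = 30 at compile time
Optimized: x = 30


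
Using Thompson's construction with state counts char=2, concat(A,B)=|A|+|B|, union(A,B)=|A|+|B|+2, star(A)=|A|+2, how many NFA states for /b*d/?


Syntax tree has 2 char leaf(s), 0 union(s), 1 star(s)
chars contribute 2×2 = 4; each union adds +2; each star adds +2
Total: 4 + 0 + 2 = 6 states


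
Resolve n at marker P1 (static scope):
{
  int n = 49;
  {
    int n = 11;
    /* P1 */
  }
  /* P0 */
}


n declared in the same block as P1
n = 11


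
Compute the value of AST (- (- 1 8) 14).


Evaluate inner: (- 1 8) = -7
Evaluate root: (- -7 14) = -21
Result: -21


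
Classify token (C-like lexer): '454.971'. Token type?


Pattern: digits with a decimal point
Type: FLOAT_LITERAL


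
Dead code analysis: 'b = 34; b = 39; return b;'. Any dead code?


first assignment to b is overwritten before any read
Dead: 'b = 34'


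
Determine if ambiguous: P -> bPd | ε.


balanced b^n…d^n: each string has a unique parse
Unambiguous


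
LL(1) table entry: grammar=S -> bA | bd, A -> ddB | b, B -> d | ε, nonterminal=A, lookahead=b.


For [A, b]: 'b' ∈ FIRST(b)
Entry: A -> b


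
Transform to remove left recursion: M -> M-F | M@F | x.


Left-recursive alternatives: M-F, M@F; non-recursive: x
Introduce M': M -> xM', M' -> -FM' | @FM' | ε


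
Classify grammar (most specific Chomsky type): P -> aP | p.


Right-linear: every RHS is a terminal or a terminal followed by one nonterminal
Classification: Type 3 (Regular)


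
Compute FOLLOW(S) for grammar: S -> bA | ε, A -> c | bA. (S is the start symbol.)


$ ∈ FOLLOW(S). For each A -> αBβ: add FIRST(β)\{ε} to FOLLOW(B); if β nullable, add FOLLOW(A).
FOLLOW(S) = {$}


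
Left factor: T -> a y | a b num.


Common prefix: 'a'
Factored: T -> a T', T' -> y | b num


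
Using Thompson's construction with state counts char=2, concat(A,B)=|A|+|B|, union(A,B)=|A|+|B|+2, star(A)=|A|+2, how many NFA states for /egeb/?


Syntax tree has 4 char leaf(s), 0 union(s), 0 star(s)
chars contribute 4×2 = 8; each union adds +2; each star adds +2
Total: 8 + 0 + 0 = 8 states


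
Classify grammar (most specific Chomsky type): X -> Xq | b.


Left-linear: every RHS is a terminal or one nonterminal followed by a terminal
Classification: Type 3 (Regular)


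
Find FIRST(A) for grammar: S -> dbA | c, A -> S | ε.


Per alternative of A: FIRST(S) = {c, d}; FIRST(ε) = {ε}
FIRST(A) = {c, d, ε}


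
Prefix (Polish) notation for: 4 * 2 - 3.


left-to-right (same/higher precedence on left): tree is (- (* 4 2) 3)
Prefix: - * 4 2 3


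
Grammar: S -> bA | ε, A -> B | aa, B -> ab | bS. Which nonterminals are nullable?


A nonterminal is nullable iff some alternative derives ε (directly, or every symbol in it is nullable)
Nullable: {S}


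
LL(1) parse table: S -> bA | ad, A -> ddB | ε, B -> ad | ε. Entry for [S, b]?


For [S, b]: 'b' ∈ FIRST(bA)
Entry: S -> bA


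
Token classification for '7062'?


Pattern: digits only
Type: INTEGER_LITERAL


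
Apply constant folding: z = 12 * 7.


12 * 7 = 84 at compile time
Optimized: z = 84


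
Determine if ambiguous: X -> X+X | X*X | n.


'n+n*n' has two parse trees (no precedence encoded between + and *)
Ambiguous


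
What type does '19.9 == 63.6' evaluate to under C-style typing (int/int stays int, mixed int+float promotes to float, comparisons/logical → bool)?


Operand types: float == float
Rule: comparison yields bool
Result type: bool


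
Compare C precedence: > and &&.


'>' is relational (level 7); '&&' is logical AND (level 2)
Higher level binds tighter
'>' has higher precedence than '&&'


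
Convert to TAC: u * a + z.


Break into single-operator statements:
t1 = u * a
t2 = t1 + z


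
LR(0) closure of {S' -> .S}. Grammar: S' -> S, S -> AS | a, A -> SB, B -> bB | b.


Start: S' -> .S
For each item with dot before a nonterminal B, add B -> .γ for every B-production
Closure: [S' -> .S, S -> .AS, S -> .a, A -> .SB]


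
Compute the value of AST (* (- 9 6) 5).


Evaluate inner: (- 9 6) = 3
Evaluate root: (* 3 5) = 15
Result: 15


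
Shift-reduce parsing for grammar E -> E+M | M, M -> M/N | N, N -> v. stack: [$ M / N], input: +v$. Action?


handle 'M/N' on top
Action: reduce (M -> M/N)


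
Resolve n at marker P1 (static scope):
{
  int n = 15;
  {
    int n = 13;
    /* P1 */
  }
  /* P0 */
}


n declared in the same block as P1
n = 13


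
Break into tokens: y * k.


Scan left to right, longest-match per lexeme
Tokens: ID(y), OP(*), ID(k)


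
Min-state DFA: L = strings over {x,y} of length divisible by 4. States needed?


Track length mod 4: states 0..3, accept at 0
Minimal DFA: 4 states


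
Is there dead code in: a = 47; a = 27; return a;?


first assignment to a is overwritten before any read
Dead: 'a = 47'
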